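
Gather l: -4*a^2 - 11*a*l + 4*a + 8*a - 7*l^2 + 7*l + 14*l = -4*a^2 + 12*a - 7*l^2 + l*(21 - 11*a)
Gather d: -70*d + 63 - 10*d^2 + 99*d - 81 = -10*d^2 + 29*d - 18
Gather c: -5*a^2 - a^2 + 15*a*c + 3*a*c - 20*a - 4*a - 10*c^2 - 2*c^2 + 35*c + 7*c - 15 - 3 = -6*a^2 - 24*a - 12*c^2 + c*(18*a + 42) - 18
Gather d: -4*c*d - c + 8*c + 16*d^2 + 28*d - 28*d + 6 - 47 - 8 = -4*c*d + 7*c + 16*d^2 - 49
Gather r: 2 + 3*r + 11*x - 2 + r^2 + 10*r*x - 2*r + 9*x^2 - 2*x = r^2 + r*(10*x + 1) + 9*x^2 + 9*x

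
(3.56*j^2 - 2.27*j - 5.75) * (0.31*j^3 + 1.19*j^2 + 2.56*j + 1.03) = 1.1036*j^5 + 3.5327*j^4 + 4.6298*j^3 - 8.9869*j^2 - 17.0581*j - 5.9225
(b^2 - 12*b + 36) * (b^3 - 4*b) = b^5 - 12*b^4 + 32*b^3 + 48*b^2 - 144*b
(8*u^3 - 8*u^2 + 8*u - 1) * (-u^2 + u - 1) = -8*u^5 + 16*u^4 - 24*u^3 + 17*u^2 - 9*u + 1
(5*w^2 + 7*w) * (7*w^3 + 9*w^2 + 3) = 35*w^5 + 94*w^4 + 63*w^3 + 15*w^2 + 21*w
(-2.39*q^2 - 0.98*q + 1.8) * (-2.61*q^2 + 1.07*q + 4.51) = 6.2379*q^4 + 0.000499999999999723*q^3 - 16.5255*q^2 - 2.4938*q + 8.118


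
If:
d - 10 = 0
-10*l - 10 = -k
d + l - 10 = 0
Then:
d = 10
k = 10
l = 0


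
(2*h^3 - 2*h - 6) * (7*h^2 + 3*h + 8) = 14*h^5 + 6*h^4 + 2*h^3 - 48*h^2 - 34*h - 48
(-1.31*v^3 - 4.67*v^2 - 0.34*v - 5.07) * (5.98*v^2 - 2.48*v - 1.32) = -7.8338*v^5 - 24.6778*v^4 + 11.2776*v^3 - 23.311*v^2 + 13.0224*v + 6.6924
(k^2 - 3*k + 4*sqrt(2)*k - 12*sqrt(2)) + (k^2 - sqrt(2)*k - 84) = 2*k^2 - 3*k + 3*sqrt(2)*k - 84 - 12*sqrt(2)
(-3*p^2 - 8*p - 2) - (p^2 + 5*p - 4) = -4*p^2 - 13*p + 2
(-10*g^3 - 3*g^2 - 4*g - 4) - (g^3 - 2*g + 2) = -11*g^3 - 3*g^2 - 2*g - 6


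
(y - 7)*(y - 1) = y^2 - 8*y + 7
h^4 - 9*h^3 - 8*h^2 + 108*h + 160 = (h - 8)*(h - 5)*(h + 2)^2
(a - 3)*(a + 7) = a^2 + 4*a - 21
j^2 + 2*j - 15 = (j - 3)*(j + 5)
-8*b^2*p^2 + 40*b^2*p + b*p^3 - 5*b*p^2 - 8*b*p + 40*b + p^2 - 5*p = (-8*b + p)*(p - 5)*(b*p + 1)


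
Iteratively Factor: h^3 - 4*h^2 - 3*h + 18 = (h - 3)*(h^2 - h - 6) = (h - 3)*(h + 2)*(h - 3)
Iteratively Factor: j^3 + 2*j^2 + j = (j + 1)*(j^2 + j) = j*(j + 1)*(j + 1)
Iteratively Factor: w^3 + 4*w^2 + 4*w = (w + 2)*(w^2 + 2*w) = (w + 2)^2*(w)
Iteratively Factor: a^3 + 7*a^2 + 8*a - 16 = (a + 4)*(a^2 + 3*a - 4) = (a + 4)^2*(a - 1)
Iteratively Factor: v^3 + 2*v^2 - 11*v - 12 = (v - 3)*(v^2 + 5*v + 4) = (v - 3)*(v + 1)*(v + 4)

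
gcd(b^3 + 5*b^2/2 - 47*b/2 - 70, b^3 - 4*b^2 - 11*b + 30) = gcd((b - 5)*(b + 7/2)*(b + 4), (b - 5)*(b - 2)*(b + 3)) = b - 5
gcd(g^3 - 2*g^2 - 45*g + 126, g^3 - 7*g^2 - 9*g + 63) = g - 3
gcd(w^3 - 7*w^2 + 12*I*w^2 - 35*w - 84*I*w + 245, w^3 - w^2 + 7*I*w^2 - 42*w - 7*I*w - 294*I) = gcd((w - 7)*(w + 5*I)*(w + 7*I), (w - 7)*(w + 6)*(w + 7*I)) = w^2 + w*(-7 + 7*I) - 49*I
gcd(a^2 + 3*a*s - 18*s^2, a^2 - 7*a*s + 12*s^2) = -a + 3*s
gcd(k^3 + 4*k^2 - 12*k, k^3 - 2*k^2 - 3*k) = k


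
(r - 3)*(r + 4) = r^2 + r - 12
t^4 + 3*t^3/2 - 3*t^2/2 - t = t*(t - 1)*(t + 1/2)*(t + 2)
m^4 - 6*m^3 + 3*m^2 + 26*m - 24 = (m - 4)*(m - 3)*(m - 1)*(m + 2)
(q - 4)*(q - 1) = q^2 - 5*q + 4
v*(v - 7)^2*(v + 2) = v^4 - 12*v^3 + 21*v^2 + 98*v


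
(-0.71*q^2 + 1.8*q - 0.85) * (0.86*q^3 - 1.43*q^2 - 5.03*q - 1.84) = -0.6106*q^5 + 2.5633*q^4 + 0.2663*q^3 - 6.5321*q^2 + 0.9635*q + 1.564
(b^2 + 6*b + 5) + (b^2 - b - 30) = 2*b^2 + 5*b - 25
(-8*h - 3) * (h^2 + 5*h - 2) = -8*h^3 - 43*h^2 + h + 6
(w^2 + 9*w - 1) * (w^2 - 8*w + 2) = w^4 + w^3 - 71*w^2 + 26*w - 2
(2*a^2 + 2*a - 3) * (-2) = -4*a^2 - 4*a + 6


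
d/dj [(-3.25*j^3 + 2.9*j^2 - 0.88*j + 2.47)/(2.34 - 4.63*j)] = (30.095*j^3 - 36.242*j^2 + 13.572*j + 9.3769)/(21.4369*j^2 - 21.6684*j + 5.4756)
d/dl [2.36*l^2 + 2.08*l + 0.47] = 4.72*l + 2.08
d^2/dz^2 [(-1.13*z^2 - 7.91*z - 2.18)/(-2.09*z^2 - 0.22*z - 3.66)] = (68.064194*z^3 + 5.27181599999999*z^2 - 357.02634*z - 15.604568)/(9.129329*z^6 + 2.882946*z^5 + 48.265206*z^4 + 10.107856*z^3 + 84.521844*z^2 + 8.841096*z + 49.027896)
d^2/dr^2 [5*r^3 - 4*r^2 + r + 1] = 30*r - 8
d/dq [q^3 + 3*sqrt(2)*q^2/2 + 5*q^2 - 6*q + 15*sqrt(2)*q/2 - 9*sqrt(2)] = 3*q^2 + 3*sqrt(2)*q + 10*q - 6 + 15*sqrt(2)/2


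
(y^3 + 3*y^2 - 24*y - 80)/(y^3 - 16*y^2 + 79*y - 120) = (y^2 + 8*y + 16)/(y^2 - 11*y + 24)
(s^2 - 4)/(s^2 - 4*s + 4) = (s + 2)/(s - 2)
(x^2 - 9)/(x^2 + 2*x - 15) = (x + 3)/(x + 5)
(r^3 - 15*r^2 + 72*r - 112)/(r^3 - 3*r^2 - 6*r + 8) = (r^2 - 11*r + 28)/(r^2 + r - 2)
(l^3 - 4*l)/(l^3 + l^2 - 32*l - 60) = l*(l - 2)/(l^2 - l - 30)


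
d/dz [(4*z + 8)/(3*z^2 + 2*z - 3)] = 4*(3*z^2 + 2*z - 2*(z + 2)*(3*z + 1) - 3)/(3*z^2 + 2*z - 3)^2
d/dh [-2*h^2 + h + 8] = 1 - 4*h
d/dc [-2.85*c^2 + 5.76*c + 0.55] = 5.76 - 5.7*c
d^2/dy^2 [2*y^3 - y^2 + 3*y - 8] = 12*y - 2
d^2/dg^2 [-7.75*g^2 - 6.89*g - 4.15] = -15.5000000000000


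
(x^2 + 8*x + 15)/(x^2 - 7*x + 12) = (x^2 + 8*x + 15)/(x^2 - 7*x + 12)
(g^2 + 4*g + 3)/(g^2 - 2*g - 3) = (g + 3)/(g - 3)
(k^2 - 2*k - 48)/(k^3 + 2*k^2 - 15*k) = (k^2 - 2*k - 48)/(k*(k^2 + 2*k - 15))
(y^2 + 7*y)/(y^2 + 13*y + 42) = y/(y + 6)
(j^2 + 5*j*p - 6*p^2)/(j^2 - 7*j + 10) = (j^2 + 5*j*p - 6*p^2)/(j^2 - 7*j + 10)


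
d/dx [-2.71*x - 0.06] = -2.71000000000000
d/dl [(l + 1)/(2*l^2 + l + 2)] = (2*l^2 + l - (l + 1)*(4*l + 1) + 2)/(2*l^2 + l + 2)^2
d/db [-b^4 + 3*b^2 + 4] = -4*b^3 + 6*b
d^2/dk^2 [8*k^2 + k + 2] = 16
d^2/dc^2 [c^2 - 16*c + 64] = 2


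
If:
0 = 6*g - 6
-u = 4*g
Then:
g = 1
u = -4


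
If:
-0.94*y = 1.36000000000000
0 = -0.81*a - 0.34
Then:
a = -0.42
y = -1.45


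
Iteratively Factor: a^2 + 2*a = (a)*(a + 2)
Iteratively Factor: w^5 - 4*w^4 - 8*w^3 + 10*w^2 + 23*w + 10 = (w + 1)*(w^4 - 5*w^3 - 3*w^2 + 13*w + 10) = (w - 2)*(w + 1)*(w^3 - 3*w^2 - 9*w - 5) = (w - 2)*(w + 1)^2*(w^2 - 4*w - 5) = (w - 5)*(w - 2)*(w + 1)^2*(w + 1)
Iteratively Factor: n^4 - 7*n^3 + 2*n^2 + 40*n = (n - 5)*(n^3 - 2*n^2 - 8*n) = (n - 5)*(n + 2)*(n^2 - 4*n) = n*(n - 5)*(n + 2)*(n - 4)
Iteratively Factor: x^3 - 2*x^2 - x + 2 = (x - 2)*(x^2 - 1) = (x - 2)*(x - 1)*(x + 1)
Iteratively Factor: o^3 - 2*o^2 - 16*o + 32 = (o - 2)*(o^2 - 16) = (o - 2)*(o + 4)*(o - 4)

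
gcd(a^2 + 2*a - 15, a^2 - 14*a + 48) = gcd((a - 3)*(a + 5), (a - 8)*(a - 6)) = 1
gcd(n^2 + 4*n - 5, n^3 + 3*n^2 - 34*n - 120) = n + 5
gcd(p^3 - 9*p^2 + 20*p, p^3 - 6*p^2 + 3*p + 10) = p - 5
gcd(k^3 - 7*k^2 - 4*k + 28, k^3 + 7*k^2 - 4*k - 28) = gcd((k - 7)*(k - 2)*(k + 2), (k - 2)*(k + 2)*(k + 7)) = k^2 - 4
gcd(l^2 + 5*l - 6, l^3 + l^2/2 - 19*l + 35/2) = l - 1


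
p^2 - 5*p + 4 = (p - 4)*(p - 1)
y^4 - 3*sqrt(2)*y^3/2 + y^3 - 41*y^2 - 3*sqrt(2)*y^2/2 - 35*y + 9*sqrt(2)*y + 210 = (y - 2)*(y + 3)*(y - 5*sqrt(2))*(y + 7*sqrt(2)/2)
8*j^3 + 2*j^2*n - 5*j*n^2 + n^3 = (-4*j + n)*(-2*j + n)*(j + n)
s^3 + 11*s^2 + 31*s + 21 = (s + 1)*(s + 3)*(s + 7)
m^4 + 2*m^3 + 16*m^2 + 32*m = m*(m + 2)*(m - 4*I)*(m + 4*I)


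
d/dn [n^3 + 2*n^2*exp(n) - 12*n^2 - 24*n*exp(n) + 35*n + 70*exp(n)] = 2*n^2*exp(n) + 3*n^2 - 20*n*exp(n) - 24*n + 46*exp(n) + 35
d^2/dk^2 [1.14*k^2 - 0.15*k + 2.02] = 2.28000000000000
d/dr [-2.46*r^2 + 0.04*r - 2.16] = 0.04 - 4.92*r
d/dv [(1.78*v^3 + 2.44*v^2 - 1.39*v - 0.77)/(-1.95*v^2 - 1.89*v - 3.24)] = (-3.471*v^4 - 6.7284*v^3 - 24.6237*v^2 - 18.8142*v + 3.0483)/(3.8025*v^4 + 7.371*v^3 + 16.2081*v^2 + 12.2472*v + 10.4976)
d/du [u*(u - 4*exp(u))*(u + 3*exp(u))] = -u^2*exp(u) + 3*u^2 - 24*u*exp(2*u) - 2*u*exp(u) - 12*exp(2*u)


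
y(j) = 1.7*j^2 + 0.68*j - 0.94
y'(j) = 3.4*j + 0.68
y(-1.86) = 3.68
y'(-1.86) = -5.64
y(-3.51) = 17.62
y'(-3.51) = -11.25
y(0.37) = -0.46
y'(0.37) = 1.94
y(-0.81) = -0.38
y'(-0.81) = -2.07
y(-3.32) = 15.54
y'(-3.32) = -10.61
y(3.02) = 16.62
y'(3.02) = 10.95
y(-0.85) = -0.29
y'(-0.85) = -2.21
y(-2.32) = 6.63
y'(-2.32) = -7.21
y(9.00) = 142.88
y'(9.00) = 31.28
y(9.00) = 142.88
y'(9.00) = 31.28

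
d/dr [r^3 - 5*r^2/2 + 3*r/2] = 3*r^2 - 5*r + 3/2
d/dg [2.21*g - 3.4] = 2.21000000000000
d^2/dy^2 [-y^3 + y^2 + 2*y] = 2 - 6*y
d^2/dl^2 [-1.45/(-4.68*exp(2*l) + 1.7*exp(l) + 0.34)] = ((2.465 - 27.144*exp(l))*(-4.68*exp(2*l) + 1.7*exp(l) + 0.34) - 1.45*(9.36*exp(l) - 1.7)*(18.72*exp(l) - 3.4)*exp(l))*exp(l)/(-4.68*exp(2*l) + 1.7*exp(l) + 0.34)^3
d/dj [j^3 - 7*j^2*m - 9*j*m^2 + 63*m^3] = 3*j^2 - 14*j*m - 9*m^2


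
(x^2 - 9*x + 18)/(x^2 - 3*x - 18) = (x - 3)/(x + 3)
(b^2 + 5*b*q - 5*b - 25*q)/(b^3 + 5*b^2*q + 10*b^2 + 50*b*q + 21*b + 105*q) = (b - 5)/(b^2 + 10*b + 21)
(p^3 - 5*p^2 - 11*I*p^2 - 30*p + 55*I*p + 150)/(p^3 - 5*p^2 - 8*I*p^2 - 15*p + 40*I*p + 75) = (p - 6*I)/(p - 3*I)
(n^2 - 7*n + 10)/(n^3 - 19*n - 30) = (n - 2)/(n^2 + 5*n + 6)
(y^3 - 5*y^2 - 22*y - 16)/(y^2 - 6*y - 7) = (y^2 - 6*y - 16)/(y - 7)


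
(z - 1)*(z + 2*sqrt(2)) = z^2 - z + 2*sqrt(2)*z - 2*sqrt(2)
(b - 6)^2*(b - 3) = b^3 - 15*b^2 + 72*b - 108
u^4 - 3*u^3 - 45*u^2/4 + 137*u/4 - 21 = (u - 4)*(u - 3/2)*(u - 1)*(u + 7/2)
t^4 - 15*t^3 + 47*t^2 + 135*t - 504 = (t - 8)*(t - 7)*(t - 3)*(t + 3)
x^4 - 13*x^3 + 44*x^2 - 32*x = x*(x - 8)*(x - 4)*(x - 1)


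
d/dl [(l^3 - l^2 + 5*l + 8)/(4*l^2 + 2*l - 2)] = (l^4 + l^3 - 7*l^2 - 15*l - 13/2)/(4*l^4 + 4*l^3 - 3*l^2 - 2*l + 1)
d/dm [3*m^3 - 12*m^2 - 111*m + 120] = 9*m^2 - 24*m - 111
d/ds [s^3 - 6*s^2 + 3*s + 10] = 3*s^2 - 12*s + 3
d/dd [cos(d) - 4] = -sin(d)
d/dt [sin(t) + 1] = cos(t)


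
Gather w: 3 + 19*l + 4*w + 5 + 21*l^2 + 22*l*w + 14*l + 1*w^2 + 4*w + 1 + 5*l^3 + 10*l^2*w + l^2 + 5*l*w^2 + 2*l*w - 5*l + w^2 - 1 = 5*l^3 + 22*l^2 + 28*l + w^2*(5*l + 2) + w*(10*l^2 + 24*l + 8) + 8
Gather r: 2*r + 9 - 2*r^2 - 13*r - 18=-2*r^2 - 11*r - 9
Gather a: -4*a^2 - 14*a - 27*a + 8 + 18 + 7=-4*a^2 - 41*a + 33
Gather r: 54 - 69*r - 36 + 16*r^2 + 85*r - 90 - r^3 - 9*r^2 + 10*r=-r^3 + 7*r^2 + 26*r - 72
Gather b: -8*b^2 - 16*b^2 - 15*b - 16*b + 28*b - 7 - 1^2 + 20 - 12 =-24*b^2 - 3*b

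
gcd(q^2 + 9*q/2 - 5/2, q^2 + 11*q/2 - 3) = q - 1/2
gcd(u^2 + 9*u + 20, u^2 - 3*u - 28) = u + 4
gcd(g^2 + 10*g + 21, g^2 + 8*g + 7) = g + 7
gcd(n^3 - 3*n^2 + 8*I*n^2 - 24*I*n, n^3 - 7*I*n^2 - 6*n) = n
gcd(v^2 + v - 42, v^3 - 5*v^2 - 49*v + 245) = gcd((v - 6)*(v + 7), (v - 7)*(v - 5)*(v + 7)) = v + 7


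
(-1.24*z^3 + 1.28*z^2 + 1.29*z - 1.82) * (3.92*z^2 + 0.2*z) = -4.8608*z^5 + 4.7696*z^4 + 5.3128*z^3 - 6.8764*z^2 - 0.364*z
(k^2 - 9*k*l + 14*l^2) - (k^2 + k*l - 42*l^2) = -10*k*l + 56*l^2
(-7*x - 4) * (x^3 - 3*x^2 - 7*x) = -7*x^4 + 17*x^3 + 61*x^2 + 28*x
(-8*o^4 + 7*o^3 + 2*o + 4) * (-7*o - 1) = 56*o^5 - 41*o^4 - 7*o^3 - 14*o^2 - 30*o - 4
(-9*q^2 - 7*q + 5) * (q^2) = -9*q^4 - 7*q^3 + 5*q^2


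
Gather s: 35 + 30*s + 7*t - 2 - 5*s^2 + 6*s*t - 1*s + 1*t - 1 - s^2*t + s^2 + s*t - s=s^2*(-t - 4) + s*(7*t + 28) + 8*t + 32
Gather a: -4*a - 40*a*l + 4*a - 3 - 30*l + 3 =-40*a*l - 30*l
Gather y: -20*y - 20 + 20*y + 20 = 0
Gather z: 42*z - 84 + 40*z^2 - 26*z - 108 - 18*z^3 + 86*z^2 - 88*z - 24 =-18*z^3 + 126*z^2 - 72*z - 216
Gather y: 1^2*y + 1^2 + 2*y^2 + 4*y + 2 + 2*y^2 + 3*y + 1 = 4*y^2 + 8*y + 4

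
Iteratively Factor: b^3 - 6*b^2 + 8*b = (b - 2)*(b^2 - 4*b) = b*(b - 2)*(b - 4)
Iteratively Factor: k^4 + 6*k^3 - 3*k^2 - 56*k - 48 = (k + 1)*(k^3 + 5*k^2 - 8*k - 48) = (k + 1)*(k + 4)*(k^2 + k - 12) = (k - 3)*(k + 1)*(k + 4)*(k + 4)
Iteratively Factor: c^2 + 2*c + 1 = (c + 1)*(c + 1)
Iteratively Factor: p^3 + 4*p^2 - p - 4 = (p + 1)*(p^2 + 3*p - 4) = (p - 1)*(p + 1)*(p + 4)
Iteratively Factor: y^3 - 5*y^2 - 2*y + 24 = (y + 2)*(y^2 - 7*y + 12) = (y - 4)*(y + 2)*(y - 3)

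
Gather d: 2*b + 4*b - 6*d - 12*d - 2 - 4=6*b - 18*d - 6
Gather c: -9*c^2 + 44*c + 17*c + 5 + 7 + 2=-9*c^2 + 61*c + 14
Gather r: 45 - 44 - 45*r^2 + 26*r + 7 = -45*r^2 + 26*r + 8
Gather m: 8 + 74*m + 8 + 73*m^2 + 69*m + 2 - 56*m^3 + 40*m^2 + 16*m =-56*m^3 + 113*m^2 + 159*m + 18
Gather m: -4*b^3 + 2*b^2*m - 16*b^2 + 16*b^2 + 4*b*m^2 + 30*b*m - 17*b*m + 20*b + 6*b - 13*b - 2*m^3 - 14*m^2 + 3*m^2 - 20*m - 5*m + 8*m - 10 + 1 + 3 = -4*b^3 + 13*b - 2*m^3 + m^2*(4*b - 11) + m*(2*b^2 + 13*b - 17) - 6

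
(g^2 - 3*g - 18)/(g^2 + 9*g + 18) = (g - 6)/(g + 6)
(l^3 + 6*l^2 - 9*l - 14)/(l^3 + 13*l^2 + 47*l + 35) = (l - 2)/(l + 5)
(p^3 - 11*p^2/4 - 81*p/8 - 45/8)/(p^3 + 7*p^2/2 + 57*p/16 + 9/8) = 2*(2*p^2 - 7*p - 15)/(4*p^2 + 11*p + 6)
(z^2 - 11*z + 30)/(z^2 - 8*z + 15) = (z - 6)/(z - 3)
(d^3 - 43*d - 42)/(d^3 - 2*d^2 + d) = (d^3 - 43*d - 42)/(d*(d^2 - 2*d + 1))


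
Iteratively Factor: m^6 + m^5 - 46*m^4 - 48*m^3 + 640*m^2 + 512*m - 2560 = (m - 2)*(m^5 + 3*m^4 - 40*m^3 - 128*m^2 + 384*m + 1280) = (m - 2)*(m + 4)*(m^4 - m^3 - 36*m^2 + 16*m + 320) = (m - 4)*(m - 2)*(m + 4)*(m^3 + 3*m^2 - 24*m - 80) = (m - 5)*(m - 4)*(m - 2)*(m + 4)*(m^2 + 8*m + 16) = (m - 5)*(m - 4)*(m - 2)*(m + 4)^2*(m + 4)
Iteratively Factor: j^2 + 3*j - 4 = (j + 4)*(j - 1)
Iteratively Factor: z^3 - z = (z + 1)*(z^2 - z) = z*(z + 1)*(z - 1)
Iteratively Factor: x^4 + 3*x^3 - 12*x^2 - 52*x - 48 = (x + 3)*(x^3 - 12*x - 16) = (x - 4)*(x + 3)*(x^2 + 4*x + 4) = (x - 4)*(x + 2)*(x + 3)*(x + 2)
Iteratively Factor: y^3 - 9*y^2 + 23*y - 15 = (y - 5)*(y^2 - 4*y + 3) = (y - 5)*(y - 1)*(y - 3)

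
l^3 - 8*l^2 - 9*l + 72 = (l - 8)*(l - 3)*(l + 3)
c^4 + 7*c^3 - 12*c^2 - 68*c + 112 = (c - 2)^2*(c + 4)*(c + 7)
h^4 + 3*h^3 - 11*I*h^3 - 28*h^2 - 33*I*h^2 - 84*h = h*(h + 3)*(h - 7*I)*(h - 4*I)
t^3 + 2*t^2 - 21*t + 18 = (t - 3)*(t - 1)*(t + 6)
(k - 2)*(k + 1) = k^2 - k - 2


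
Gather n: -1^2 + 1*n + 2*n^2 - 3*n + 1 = 2*n^2 - 2*n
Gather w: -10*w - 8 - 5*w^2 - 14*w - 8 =-5*w^2 - 24*w - 16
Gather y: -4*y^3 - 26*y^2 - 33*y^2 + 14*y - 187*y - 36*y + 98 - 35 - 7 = -4*y^3 - 59*y^2 - 209*y + 56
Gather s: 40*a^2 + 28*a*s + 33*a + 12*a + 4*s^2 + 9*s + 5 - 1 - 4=40*a^2 + 45*a + 4*s^2 + s*(28*a + 9)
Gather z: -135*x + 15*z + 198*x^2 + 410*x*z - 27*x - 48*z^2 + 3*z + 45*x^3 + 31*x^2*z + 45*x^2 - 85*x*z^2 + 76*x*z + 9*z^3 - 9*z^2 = 45*x^3 + 243*x^2 - 162*x + 9*z^3 + z^2*(-85*x - 57) + z*(31*x^2 + 486*x + 18)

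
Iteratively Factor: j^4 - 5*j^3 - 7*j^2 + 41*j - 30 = (j - 1)*(j^3 - 4*j^2 - 11*j + 30) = (j - 2)*(j - 1)*(j^2 - 2*j - 15) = (j - 5)*(j - 2)*(j - 1)*(j + 3)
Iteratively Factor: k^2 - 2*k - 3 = (k + 1)*(k - 3)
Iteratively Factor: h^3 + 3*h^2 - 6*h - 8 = (h + 1)*(h^2 + 2*h - 8) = (h - 2)*(h + 1)*(h + 4)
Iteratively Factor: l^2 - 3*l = (l)*(l - 3)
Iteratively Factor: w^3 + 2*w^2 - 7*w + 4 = (w - 1)*(w^2 + 3*w - 4) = (w - 1)*(w + 4)*(w - 1)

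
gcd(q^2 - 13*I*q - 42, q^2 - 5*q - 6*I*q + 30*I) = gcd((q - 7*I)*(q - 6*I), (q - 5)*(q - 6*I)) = q - 6*I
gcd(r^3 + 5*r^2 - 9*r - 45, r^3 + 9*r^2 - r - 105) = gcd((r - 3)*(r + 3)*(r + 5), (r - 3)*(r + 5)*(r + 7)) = r^2 + 2*r - 15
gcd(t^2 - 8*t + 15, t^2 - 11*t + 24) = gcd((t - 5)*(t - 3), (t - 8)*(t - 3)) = t - 3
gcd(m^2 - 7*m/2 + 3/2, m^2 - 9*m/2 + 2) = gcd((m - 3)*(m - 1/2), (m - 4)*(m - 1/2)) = m - 1/2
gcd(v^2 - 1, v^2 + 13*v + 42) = 1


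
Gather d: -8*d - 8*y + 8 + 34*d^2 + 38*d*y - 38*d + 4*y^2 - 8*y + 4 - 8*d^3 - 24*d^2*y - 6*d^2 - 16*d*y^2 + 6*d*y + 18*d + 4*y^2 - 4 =-8*d^3 + d^2*(28 - 24*y) + d*(-16*y^2 + 44*y - 28) + 8*y^2 - 16*y + 8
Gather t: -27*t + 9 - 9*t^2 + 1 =-9*t^2 - 27*t + 10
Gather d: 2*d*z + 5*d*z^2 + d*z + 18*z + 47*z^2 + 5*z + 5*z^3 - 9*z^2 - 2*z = d*(5*z^2 + 3*z) + 5*z^3 + 38*z^2 + 21*z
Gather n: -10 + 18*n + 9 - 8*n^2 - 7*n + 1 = -8*n^2 + 11*n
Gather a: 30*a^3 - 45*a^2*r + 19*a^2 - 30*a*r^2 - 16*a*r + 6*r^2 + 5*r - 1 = 30*a^3 + a^2*(19 - 45*r) + a*(-30*r^2 - 16*r) + 6*r^2 + 5*r - 1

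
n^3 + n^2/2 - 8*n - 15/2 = (n - 3)*(n + 1)*(n + 5/2)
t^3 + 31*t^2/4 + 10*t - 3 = (t - 1/4)*(t + 2)*(t + 6)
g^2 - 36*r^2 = (g - 6*r)*(g + 6*r)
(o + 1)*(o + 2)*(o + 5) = o^3 + 8*o^2 + 17*o + 10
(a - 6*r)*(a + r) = a^2 - 5*a*r - 6*r^2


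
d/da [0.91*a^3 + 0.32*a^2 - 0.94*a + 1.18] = 2.73*a^2 + 0.64*a - 0.94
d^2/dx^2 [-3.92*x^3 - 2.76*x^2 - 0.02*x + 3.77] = -23.52*x - 5.52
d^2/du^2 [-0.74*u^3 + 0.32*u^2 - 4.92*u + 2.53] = 0.64 - 4.44*u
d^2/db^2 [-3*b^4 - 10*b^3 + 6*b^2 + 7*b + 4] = -36*b^2 - 60*b + 12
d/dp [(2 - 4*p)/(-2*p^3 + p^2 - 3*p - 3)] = 2*(-8*p^3 + 8*p^2 - 2*p + 9)/(4*p^6 - 4*p^5 + 13*p^4 + 6*p^3 + 3*p^2 + 18*p + 9)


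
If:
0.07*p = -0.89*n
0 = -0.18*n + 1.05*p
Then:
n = 0.00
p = 0.00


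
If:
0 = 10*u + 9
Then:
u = -9/10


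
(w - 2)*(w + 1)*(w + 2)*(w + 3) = w^4 + 4*w^3 - w^2 - 16*w - 12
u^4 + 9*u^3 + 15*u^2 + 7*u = u*(u + 1)^2*(u + 7)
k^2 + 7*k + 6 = (k + 1)*(k + 6)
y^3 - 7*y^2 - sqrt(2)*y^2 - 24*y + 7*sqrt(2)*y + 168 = (y - 7)*(y - 4*sqrt(2))*(y + 3*sqrt(2))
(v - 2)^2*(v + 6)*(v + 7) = v^4 + 9*v^3 - 6*v^2 - 116*v + 168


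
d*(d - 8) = d^2 - 8*d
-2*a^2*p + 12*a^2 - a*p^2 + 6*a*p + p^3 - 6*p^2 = (-2*a + p)*(a + p)*(p - 6)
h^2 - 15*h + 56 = (h - 8)*(h - 7)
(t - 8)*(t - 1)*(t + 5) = t^3 - 4*t^2 - 37*t + 40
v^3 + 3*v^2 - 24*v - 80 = (v - 5)*(v + 4)^2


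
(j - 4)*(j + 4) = j^2 - 16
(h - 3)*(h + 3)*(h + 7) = h^3 + 7*h^2 - 9*h - 63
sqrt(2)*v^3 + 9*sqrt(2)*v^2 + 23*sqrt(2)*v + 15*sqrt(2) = (v + 3)*(v + 5)*(sqrt(2)*v + sqrt(2))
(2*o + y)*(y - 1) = 2*o*y - 2*o + y^2 - y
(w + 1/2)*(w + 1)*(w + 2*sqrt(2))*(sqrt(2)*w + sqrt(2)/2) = sqrt(2)*w^4 + 2*sqrt(2)*w^3 + 4*w^3 + 5*sqrt(2)*w^2/4 + 8*w^2 + sqrt(2)*w/4 + 5*w + 1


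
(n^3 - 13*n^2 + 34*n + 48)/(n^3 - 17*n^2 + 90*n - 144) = (n + 1)/(n - 3)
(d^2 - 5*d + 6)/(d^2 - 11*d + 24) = (d - 2)/(d - 8)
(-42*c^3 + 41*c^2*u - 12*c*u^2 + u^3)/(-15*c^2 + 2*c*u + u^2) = (14*c^2 - 9*c*u + u^2)/(5*c + u)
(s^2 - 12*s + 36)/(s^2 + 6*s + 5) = (s^2 - 12*s + 36)/(s^2 + 6*s + 5)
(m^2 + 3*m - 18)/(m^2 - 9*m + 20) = (m^2 + 3*m - 18)/(m^2 - 9*m + 20)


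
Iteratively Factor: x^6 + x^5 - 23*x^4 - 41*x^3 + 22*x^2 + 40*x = (x + 1)*(x^5 - 23*x^3 - 18*x^2 + 40*x) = x*(x + 1)*(x^4 - 23*x^2 - 18*x + 40) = x*(x - 5)*(x + 1)*(x^3 + 5*x^2 + 2*x - 8) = x*(x - 5)*(x + 1)*(x + 4)*(x^2 + x - 2) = x*(x - 5)*(x - 1)*(x + 1)*(x + 4)*(x + 2)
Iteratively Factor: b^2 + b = (b + 1)*(b)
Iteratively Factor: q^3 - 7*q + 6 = (q + 3)*(q^2 - 3*q + 2) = (q - 2)*(q + 3)*(q - 1)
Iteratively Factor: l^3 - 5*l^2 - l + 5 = (l + 1)*(l^2 - 6*l + 5) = (l - 5)*(l + 1)*(l - 1)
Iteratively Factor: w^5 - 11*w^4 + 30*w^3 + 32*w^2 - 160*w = (w - 4)*(w^4 - 7*w^3 + 2*w^2 + 40*w) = (w - 4)^2*(w^3 - 3*w^2 - 10*w) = (w - 5)*(w - 4)^2*(w^2 + 2*w) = w*(w - 5)*(w - 4)^2*(w + 2)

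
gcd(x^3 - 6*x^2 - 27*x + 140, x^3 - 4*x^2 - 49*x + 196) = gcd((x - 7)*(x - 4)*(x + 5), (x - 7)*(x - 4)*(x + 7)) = x^2 - 11*x + 28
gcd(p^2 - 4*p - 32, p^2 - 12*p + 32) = p - 8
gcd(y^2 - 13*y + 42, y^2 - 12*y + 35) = y - 7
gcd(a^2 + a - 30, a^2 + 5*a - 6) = a + 6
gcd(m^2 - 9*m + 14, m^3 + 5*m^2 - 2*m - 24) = m - 2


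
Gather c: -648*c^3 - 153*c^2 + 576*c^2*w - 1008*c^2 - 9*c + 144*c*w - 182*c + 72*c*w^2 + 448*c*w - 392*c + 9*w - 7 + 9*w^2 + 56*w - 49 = -648*c^3 + c^2*(576*w - 1161) + c*(72*w^2 + 592*w - 583) + 9*w^2 + 65*w - 56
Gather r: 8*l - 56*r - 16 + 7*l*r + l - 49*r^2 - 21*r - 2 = 9*l - 49*r^2 + r*(7*l - 77) - 18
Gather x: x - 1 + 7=x + 6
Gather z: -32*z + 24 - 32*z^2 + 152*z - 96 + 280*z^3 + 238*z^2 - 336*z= 280*z^3 + 206*z^2 - 216*z - 72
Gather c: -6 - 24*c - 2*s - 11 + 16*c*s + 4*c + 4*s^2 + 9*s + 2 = c*(16*s - 20) + 4*s^2 + 7*s - 15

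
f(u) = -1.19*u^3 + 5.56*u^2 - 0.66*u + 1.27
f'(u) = -3.57*u^2 + 11.12*u - 0.66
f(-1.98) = 33.61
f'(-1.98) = -36.67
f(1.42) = 8.14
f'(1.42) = 7.93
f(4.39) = 4.85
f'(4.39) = -20.64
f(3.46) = 16.26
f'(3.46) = -4.92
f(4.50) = 2.45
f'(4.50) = -22.91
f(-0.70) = 4.86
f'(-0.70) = -10.19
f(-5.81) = 426.17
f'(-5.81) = -185.78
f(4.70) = -2.56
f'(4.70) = -27.26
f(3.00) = 17.20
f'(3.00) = 0.57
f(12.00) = -1262.33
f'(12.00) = -381.30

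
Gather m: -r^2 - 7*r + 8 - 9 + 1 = -r^2 - 7*r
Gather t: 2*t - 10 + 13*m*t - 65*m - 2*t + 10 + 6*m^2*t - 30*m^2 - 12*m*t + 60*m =-30*m^2 - 5*m + t*(6*m^2 + m)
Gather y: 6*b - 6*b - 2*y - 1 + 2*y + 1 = 0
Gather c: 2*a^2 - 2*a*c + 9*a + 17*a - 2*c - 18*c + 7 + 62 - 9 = 2*a^2 + 26*a + c*(-2*a - 20) + 60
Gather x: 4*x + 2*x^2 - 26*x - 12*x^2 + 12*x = -10*x^2 - 10*x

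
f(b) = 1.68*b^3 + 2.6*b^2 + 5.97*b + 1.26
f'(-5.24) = 117.11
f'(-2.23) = 19.44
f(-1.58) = -8.31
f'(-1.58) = 10.34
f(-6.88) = -463.85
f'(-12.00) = 669.33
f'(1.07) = 17.30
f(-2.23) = -17.75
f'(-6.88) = 208.76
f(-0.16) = 0.36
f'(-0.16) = 5.27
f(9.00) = 1490.31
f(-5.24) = -200.35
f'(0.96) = 15.61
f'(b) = 5.04*b^2 + 5.2*b + 5.97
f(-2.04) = -14.36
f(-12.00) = -2599.02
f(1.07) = 12.68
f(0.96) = 10.87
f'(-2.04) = 16.34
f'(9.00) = 461.01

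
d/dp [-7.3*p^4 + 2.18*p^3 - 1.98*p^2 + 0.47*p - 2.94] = -29.2*p^3 + 6.54*p^2 - 3.96*p + 0.47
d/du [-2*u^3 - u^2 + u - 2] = -6*u^2 - 2*u + 1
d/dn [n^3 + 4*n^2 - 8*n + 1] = 3*n^2 + 8*n - 8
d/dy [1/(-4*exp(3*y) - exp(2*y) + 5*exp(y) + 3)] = (12*exp(2*y) + 2*exp(y) - 5)*exp(y)/(4*exp(3*y) + exp(2*y) - 5*exp(y) - 3)^2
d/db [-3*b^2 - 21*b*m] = -6*b - 21*m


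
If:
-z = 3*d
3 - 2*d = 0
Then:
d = 3/2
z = -9/2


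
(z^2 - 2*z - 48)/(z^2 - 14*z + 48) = (z + 6)/(z - 6)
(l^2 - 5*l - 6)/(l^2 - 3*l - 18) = (l + 1)/(l + 3)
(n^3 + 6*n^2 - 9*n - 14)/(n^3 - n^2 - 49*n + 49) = (n^2 - n - 2)/(n^2 - 8*n + 7)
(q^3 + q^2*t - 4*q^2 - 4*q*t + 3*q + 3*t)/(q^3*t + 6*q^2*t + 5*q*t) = (q^3 + q^2*t - 4*q^2 - 4*q*t + 3*q + 3*t)/(q*t*(q^2 + 6*q + 5))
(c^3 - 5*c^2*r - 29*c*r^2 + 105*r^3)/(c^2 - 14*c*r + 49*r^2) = (-c^2 - 2*c*r + 15*r^2)/(-c + 7*r)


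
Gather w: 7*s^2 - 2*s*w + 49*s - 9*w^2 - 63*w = 7*s^2 + 49*s - 9*w^2 + w*(-2*s - 63)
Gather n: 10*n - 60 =10*n - 60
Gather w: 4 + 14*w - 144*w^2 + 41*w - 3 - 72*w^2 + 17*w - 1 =-216*w^2 + 72*w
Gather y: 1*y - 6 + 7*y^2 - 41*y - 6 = 7*y^2 - 40*y - 12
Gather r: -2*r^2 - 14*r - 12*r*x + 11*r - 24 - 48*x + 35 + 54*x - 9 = -2*r^2 + r*(-12*x - 3) + 6*x + 2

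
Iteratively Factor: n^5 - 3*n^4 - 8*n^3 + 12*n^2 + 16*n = (n + 1)*(n^4 - 4*n^3 - 4*n^2 + 16*n) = (n + 1)*(n + 2)*(n^3 - 6*n^2 + 8*n) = n*(n + 1)*(n + 2)*(n^2 - 6*n + 8) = n*(n - 4)*(n + 1)*(n + 2)*(n - 2)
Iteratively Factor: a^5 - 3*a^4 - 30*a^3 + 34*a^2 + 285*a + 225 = (a + 1)*(a^4 - 4*a^3 - 26*a^2 + 60*a + 225) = (a + 1)*(a + 3)*(a^3 - 7*a^2 - 5*a + 75) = (a - 5)*(a + 1)*(a + 3)*(a^2 - 2*a - 15) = (a - 5)^2*(a + 1)*(a + 3)*(a + 3)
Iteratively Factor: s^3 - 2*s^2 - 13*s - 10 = (s + 2)*(s^2 - 4*s - 5) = (s - 5)*(s + 2)*(s + 1)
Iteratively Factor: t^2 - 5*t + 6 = (t - 3)*(t - 2)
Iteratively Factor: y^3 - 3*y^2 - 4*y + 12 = (y - 2)*(y^2 - y - 6) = (y - 2)*(y + 2)*(y - 3)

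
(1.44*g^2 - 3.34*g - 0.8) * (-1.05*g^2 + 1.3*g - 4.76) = -1.512*g^4 + 5.379*g^3 - 10.3564*g^2 + 14.8584*g + 3.808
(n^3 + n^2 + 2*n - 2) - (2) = n^3 + n^2 + 2*n - 4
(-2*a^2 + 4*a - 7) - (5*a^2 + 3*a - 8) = -7*a^2 + a + 1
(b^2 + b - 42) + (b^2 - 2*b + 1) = 2*b^2 - b - 41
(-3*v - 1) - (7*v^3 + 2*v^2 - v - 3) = -7*v^3 - 2*v^2 - 2*v + 2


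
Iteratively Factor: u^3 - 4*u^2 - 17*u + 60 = (u - 5)*(u^2 + u - 12) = (u - 5)*(u - 3)*(u + 4)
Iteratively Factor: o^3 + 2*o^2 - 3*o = (o - 1)*(o^2 + 3*o) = o*(o - 1)*(o + 3)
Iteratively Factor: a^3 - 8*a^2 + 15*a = (a - 5)*(a^2 - 3*a) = a*(a - 5)*(a - 3)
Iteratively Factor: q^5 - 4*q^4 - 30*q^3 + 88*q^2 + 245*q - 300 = (q + 3)*(q^4 - 7*q^3 - 9*q^2 + 115*q - 100) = (q - 5)*(q + 3)*(q^3 - 2*q^2 - 19*q + 20) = (q - 5)*(q + 3)*(q + 4)*(q^2 - 6*q + 5) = (q - 5)*(q - 1)*(q + 3)*(q + 4)*(q - 5)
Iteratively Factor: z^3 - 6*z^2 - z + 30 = (z + 2)*(z^2 - 8*z + 15) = (z - 3)*(z + 2)*(z - 5)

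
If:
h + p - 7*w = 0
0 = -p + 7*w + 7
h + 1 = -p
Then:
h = -7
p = 6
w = -1/7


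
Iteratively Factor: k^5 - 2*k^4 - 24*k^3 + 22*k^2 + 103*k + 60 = (k + 4)*(k^4 - 6*k^3 + 22*k + 15) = (k - 5)*(k + 4)*(k^3 - k^2 - 5*k - 3) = (k - 5)*(k + 1)*(k + 4)*(k^2 - 2*k - 3) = (k - 5)*(k + 1)^2*(k + 4)*(k - 3)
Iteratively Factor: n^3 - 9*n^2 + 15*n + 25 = (n + 1)*(n^2 - 10*n + 25) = (n - 5)*(n + 1)*(n - 5)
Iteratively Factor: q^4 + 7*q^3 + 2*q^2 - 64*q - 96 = (q + 4)*(q^3 + 3*q^2 - 10*q - 24) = (q + 2)*(q + 4)*(q^2 + q - 12) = (q + 2)*(q + 4)^2*(q - 3)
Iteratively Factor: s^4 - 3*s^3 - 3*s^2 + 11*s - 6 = (s - 1)*(s^3 - 2*s^2 - 5*s + 6) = (s - 1)^2*(s^2 - s - 6) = (s - 1)^2*(s + 2)*(s - 3)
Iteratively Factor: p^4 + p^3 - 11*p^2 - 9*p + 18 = (p + 2)*(p^3 - p^2 - 9*p + 9) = (p - 1)*(p + 2)*(p^2 - 9) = (p - 1)*(p + 2)*(p + 3)*(p - 3)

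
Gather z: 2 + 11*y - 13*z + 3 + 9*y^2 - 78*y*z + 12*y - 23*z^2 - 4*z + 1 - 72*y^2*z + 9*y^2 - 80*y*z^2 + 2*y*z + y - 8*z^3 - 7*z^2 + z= 18*y^2 + 24*y - 8*z^3 + z^2*(-80*y - 30) + z*(-72*y^2 - 76*y - 16) + 6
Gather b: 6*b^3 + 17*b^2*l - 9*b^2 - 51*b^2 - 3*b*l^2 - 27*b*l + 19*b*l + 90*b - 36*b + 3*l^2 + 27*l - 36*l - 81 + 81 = 6*b^3 + b^2*(17*l - 60) + b*(-3*l^2 - 8*l + 54) + 3*l^2 - 9*l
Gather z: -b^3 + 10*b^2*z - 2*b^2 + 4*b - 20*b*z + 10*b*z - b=-b^3 - 2*b^2 + 3*b + z*(10*b^2 - 10*b)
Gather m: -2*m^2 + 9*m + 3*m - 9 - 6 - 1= -2*m^2 + 12*m - 16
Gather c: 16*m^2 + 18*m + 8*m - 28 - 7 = 16*m^2 + 26*m - 35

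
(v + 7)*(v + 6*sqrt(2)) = v^2 + 7*v + 6*sqrt(2)*v + 42*sqrt(2)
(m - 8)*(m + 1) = m^2 - 7*m - 8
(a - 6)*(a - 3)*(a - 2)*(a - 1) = a^4 - 12*a^3 + 47*a^2 - 72*a + 36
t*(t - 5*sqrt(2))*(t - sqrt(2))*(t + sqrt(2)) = t^4 - 5*sqrt(2)*t^3 - 2*t^2 + 10*sqrt(2)*t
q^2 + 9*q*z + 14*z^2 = (q + 2*z)*(q + 7*z)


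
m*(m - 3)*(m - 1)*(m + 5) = m^4 + m^3 - 17*m^2 + 15*m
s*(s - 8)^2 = s^3 - 16*s^2 + 64*s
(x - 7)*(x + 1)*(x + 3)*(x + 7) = x^4 + 4*x^3 - 46*x^2 - 196*x - 147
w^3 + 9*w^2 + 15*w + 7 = (w + 1)^2*(w + 7)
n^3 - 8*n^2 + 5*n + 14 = (n - 7)*(n - 2)*(n + 1)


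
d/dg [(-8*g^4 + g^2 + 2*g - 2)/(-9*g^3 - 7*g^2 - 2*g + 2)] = g*(72*g^5 + 112*g^4 + 57*g^3 - 28*g^2 - 42*g - 24)/(81*g^6 + 126*g^5 + 85*g^4 - 8*g^3 - 24*g^2 - 8*g + 4)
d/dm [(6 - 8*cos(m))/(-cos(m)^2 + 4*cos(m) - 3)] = 4*(2*cos(m) - 3)*sin(m)*cos(m)/((cos(m) - 3)^2*(cos(m) - 1)^2)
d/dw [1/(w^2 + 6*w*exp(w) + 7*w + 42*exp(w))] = (-6*w*exp(w) - 2*w - 48*exp(w) - 7)/(w^2 + 6*w*exp(w) + 7*w + 42*exp(w))^2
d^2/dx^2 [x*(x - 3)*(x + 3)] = 6*x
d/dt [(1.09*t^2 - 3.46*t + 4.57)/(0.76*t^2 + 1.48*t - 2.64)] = (4.2428*t^2 - 12.7016*t + 2.3708)/(0.5776*t^4 + 2.2496*t^3 - 1.8224*t^2 - 7.8144*t + 6.9696)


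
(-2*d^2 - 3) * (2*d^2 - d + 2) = -4*d^4 + 2*d^3 - 10*d^2 + 3*d - 6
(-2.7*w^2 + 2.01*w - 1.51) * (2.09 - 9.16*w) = 24.732*w^3 - 24.0546*w^2 + 18.0325*w - 3.1559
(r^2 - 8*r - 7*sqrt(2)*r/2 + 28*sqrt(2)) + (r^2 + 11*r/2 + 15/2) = 2*r^2 - 7*sqrt(2)*r/2 - 5*r/2 + 15/2 + 28*sqrt(2)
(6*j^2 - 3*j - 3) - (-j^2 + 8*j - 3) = 7*j^2 - 11*j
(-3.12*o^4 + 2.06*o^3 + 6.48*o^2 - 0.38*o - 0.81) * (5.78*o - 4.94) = -18.0336*o^5 + 27.3196*o^4 + 27.278*o^3 - 34.2076*o^2 - 2.8046*o + 4.0014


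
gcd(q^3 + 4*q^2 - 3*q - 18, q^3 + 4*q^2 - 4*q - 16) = q - 2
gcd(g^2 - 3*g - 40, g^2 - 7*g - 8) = g - 8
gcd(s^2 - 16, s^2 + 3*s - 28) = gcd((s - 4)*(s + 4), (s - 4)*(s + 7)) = s - 4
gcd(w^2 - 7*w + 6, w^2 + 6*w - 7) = w - 1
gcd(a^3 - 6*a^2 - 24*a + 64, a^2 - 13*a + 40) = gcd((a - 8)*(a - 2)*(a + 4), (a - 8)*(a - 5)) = a - 8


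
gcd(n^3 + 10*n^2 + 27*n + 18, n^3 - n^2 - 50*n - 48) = n^2 + 7*n + 6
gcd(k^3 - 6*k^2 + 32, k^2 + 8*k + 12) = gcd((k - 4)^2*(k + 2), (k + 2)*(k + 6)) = k + 2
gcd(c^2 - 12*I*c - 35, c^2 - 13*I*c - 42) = c - 7*I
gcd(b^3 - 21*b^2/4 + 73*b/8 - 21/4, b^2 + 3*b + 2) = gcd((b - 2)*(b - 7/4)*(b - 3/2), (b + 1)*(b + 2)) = 1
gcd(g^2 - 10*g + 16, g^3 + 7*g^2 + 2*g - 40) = g - 2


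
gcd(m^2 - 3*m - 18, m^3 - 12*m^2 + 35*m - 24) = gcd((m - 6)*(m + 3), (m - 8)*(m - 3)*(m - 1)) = 1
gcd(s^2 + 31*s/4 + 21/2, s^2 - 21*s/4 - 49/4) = s + 7/4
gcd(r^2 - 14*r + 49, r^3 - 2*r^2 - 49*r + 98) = r - 7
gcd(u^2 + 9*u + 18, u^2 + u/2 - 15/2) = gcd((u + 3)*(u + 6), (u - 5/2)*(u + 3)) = u + 3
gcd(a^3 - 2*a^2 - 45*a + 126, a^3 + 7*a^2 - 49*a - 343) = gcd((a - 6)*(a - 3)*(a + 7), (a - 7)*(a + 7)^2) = a + 7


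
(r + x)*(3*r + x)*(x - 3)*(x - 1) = 3*r^2*x^2 - 12*r^2*x + 9*r^2 + 4*r*x^3 - 16*r*x^2 + 12*r*x + x^4 - 4*x^3 + 3*x^2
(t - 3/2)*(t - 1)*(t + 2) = t^3 - t^2/2 - 7*t/2 + 3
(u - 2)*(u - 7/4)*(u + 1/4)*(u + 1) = u^4 - 5*u^3/2 - 15*u^2/16 + 55*u/16 + 7/8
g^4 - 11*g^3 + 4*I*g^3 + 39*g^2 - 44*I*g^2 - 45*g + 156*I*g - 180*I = (g - 5)*(g - 3)^2*(g + 4*I)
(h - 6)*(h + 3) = h^2 - 3*h - 18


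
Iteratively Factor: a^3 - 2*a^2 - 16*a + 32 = (a + 4)*(a^2 - 6*a + 8) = (a - 4)*(a + 4)*(a - 2)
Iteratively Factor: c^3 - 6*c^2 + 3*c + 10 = (c - 2)*(c^2 - 4*c - 5) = (c - 2)*(c + 1)*(c - 5)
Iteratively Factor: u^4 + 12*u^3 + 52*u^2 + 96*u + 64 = (u + 4)*(u^3 + 8*u^2 + 20*u + 16) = (u + 2)*(u + 4)*(u^2 + 6*u + 8) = (u + 2)^2*(u + 4)*(u + 4)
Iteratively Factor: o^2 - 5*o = (o)*(o - 5)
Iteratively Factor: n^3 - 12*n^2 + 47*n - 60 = (n - 3)*(n^2 - 9*n + 20) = (n - 4)*(n - 3)*(n - 5)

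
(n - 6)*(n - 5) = n^2 - 11*n + 30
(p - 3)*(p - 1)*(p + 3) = p^3 - p^2 - 9*p + 9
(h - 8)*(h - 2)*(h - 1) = h^3 - 11*h^2 + 26*h - 16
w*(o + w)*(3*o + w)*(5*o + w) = 15*o^3*w + 23*o^2*w^2 + 9*o*w^3 + w^4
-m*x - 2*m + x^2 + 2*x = (-m + x)*(x + 2)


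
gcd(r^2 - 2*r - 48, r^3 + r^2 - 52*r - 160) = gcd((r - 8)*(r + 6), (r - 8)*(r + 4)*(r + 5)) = r - 8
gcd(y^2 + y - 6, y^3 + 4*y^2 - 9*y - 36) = y + 3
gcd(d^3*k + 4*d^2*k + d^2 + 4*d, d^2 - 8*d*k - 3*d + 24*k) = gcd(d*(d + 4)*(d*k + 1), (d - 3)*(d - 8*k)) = 1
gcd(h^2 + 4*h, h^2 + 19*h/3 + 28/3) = h + 4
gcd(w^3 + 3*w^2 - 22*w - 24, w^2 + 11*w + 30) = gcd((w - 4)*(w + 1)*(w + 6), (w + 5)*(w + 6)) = w + 6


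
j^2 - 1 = (j - 1)*(j + 1)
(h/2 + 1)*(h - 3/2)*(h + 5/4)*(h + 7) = h^4/2 + 35*h^3/8 + 79*h^2/16 - 163*h/16 - 105/8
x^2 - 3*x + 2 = (x - 2)*(x - 1)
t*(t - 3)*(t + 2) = t^3 - t^2 - 6*t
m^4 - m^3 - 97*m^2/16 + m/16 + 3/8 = (m - 3)*(m - 1/4)*(m + 1/4)*(m + 2)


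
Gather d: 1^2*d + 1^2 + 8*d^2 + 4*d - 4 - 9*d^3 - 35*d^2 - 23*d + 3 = -9*d^3 - 27*d^2 - 18*d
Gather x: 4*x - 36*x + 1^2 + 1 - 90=-32*x - 88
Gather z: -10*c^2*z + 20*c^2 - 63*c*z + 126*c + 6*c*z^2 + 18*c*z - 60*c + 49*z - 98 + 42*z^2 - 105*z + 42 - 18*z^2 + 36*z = 20*c^2 + 66*c + z^2*(6*c + 24) + z*(-10*c^2 - 45*c - 20) - 56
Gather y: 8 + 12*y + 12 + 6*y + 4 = 18*y + 24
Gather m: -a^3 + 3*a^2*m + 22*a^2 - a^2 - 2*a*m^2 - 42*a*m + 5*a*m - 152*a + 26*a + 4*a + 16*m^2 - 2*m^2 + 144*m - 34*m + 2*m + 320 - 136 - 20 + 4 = -a^3 + 21*a^2 - 122*a + m^2*(14 - 2*a) + m*(3*a^2 - 37*a + 112) + 168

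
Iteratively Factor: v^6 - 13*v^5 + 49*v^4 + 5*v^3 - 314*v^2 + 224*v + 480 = (v - 4)*(v^5 - 9*v^4 + 13*v^3 + 57*v^2 - 86*v - 120) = (v - 5)*(v - 4)*(v^4 - 4*v^3 - 7*v^2 + 22*v + 24) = (v - 5)*(v - 4)*(v + 1)*(v^3 - 5*v^2 - 2*v + 24) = (v - 5)*(v - 4)*(v + 1)*(v + 2)*(v^2 - 7*v + 12) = (v - 5)*(v - 4)*(v - 3)*(v + 1)*(v + 2)*(v - 4)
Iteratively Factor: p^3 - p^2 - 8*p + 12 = (p - 2)*(p^2 + p - 6) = (p - 2)*(p + 3)*(p - 2)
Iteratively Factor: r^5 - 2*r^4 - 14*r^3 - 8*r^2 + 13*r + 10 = (r + 1)*(r^4 - 3*r^3 - 11*r^2 + 3*r + 10) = (r + 1)*(r + 2)*(r^3 - 5*r^2 - r + 5) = (r + 1)^2*(r + 2)*(r^2 - 6*r + 5) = (r - 1)*(r + 1)^2*(r + 2)*(r - 5)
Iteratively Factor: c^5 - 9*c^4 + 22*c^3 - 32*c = (c + 1)*(c^4 - 10*c^3 + 32*c^2 - 32*c) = (c - 4)*(c + 1)*(c^3 - 6*c^2 + 8*c) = (c - 4)*(c - 2)*(c + 1)*(c^2 - 4*c) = (c - 4)^2*(c - 2)*(c + 1)*(c)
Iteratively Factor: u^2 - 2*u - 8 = (u - 4)*(u + 2)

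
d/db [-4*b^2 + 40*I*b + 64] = -8*b + 40*I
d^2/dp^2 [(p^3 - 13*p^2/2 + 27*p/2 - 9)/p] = 2 - 18/p^3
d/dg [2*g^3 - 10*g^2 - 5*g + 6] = 6*g^2 - 20*g - 5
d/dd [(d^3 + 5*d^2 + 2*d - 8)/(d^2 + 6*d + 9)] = (d^3 + 9*d^2 + 28*d + 22)/(d^3 + 9*d^2 + 27*d + 27)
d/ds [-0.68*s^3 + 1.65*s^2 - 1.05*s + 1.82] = -2.04*s^2 + 3.3*s - 1.05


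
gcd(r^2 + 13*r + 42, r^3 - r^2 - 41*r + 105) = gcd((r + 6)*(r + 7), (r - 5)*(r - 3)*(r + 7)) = r + 7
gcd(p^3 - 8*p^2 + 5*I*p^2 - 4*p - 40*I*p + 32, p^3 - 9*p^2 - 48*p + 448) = p - 8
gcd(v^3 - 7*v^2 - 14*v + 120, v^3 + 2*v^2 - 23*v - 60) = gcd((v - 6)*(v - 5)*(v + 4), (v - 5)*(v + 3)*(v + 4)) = v^2 - v - 20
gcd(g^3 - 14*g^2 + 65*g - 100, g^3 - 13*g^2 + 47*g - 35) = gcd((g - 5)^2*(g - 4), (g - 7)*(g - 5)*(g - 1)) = g - 5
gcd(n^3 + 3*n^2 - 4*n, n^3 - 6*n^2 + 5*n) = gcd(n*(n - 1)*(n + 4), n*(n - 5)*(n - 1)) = n^2 - n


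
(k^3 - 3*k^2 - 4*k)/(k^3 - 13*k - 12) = k/(k + 3)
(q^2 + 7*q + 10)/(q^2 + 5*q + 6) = (q + 5)/(q + 3)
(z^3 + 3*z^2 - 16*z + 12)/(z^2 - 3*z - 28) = (-z^3 - 3*z^2 + 16*z - 12)/(-z^2 + 3*z + 28)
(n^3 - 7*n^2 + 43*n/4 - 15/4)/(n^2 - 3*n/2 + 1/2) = (2*n^2 - 13*n + 15)/(2*(n - 1))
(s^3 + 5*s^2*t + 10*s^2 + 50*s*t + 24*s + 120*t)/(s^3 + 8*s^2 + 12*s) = (s^2 + 5*s*t + 4*s + 20*t)/(s*(s + 2))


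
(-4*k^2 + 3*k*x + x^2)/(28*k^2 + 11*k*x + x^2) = (-k + x)/(7*k + x)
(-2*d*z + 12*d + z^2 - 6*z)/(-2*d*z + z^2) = (z - 6)/z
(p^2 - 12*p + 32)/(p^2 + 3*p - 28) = (p - 8)/(p + 7)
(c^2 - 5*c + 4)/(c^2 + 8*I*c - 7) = (c^2 - 5*c + 4)/(c^2 + 8*I*c - 7)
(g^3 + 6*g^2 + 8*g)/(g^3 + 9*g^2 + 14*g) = (g + 4)/(g + 7)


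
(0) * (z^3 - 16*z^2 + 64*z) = 0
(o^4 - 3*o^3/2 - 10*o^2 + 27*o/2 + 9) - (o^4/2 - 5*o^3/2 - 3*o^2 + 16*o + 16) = o^4/2 + o^3 - 7*o^2 - 5*o/2 - 7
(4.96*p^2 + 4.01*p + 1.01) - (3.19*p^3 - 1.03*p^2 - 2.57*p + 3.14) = -3.19*p^3 + 5.99*p^2 + 6.58*p - 2.13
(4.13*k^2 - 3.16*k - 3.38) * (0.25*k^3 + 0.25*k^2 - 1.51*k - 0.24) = 1.0325*k^5 + 0.2425*k^4 - 7.8713*k^3 + 2.9354*k^2 + 5.8622*k + 0.8112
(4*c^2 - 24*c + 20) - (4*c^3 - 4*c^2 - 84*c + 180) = -4*c^3 + 8*c^2 + 60*c - 160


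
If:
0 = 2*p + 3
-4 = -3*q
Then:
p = -3/2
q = 4/3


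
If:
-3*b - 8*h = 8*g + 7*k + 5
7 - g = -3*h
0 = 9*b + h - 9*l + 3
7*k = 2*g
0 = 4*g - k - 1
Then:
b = 400/117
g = 7/26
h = -175/78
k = 1/13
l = 2459/702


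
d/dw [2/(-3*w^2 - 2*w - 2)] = 4*(3*w + 1)/(3*w^2 + 2*w + 2)^2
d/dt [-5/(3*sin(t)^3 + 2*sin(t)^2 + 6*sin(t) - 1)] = 80*(9*sin(t)^2 + 4*sin(t) + 6)*cos(t)/(-33*sin(t) + 3*sin(3*t) + 4*cos(2*t))^2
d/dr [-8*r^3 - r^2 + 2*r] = -24*r^2 - 2*r + 2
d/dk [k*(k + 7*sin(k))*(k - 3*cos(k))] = k*(k + 7*sin(k))*(3*sin(k) + 1) + k*(k - 3*cos(k))*(7*cos(k) + 1) + (k + 7*sin(k))*(k - 3*cos(k))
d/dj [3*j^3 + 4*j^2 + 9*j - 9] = 9*j^2 + 8*j + 9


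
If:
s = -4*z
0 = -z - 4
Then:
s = 16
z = -4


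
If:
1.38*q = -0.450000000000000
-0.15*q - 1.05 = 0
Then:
No Solution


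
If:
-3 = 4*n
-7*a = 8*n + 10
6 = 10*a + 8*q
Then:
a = -4/7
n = -3/4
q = 41/28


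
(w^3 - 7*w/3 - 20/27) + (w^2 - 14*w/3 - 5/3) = w^3 + w^2 - 7*w - 65/27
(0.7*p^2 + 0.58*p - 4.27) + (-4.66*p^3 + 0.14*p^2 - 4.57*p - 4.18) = -4.66*p^3 + 0.84*p^2 - 3.99*p - 8.45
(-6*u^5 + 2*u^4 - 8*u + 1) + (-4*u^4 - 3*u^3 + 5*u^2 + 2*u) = -6*u^5 - 2*u^4 - 3*u^3 + 5*u^2 - 6*u + 1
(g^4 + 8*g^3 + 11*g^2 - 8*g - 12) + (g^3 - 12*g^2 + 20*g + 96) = g^4 + 9*g^3 - g^2 + 12*g + 84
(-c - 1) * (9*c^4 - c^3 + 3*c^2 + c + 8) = -9*c^5 - 8*c^4 - 2*c^3 - 4*c^2 - 9*c - 8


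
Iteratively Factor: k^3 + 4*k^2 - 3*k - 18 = (k + 3)*(k^2 + k - 6) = (k + 3)^2*(k - 2)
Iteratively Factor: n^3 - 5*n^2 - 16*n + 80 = (n - 4)*(n^2 - n - 20) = (n - 4)*(n + 4)*(n - 5)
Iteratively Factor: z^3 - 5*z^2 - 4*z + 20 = (z + 2)*(z^2 - 7*z + 10) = (z - 5)*(z + 2)*(z - 2)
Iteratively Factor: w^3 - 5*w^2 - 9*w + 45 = (w - 5)*(w^2 - 9) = (w - 5)*(w + 3)*(w - 3)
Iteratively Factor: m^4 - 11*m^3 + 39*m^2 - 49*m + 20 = (m - 4)*(m^3 - 7*m^2 + 11*m - 5) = (m - 4)*(m - 1)*(m^2 - 6*m + 5) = (m - 5)*(m - 4)*(m - 1)*(m - 1)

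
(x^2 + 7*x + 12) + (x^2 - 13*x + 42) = 2*x^2 - 6*x + 54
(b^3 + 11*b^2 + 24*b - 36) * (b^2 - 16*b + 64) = b^5 - 5*b^4 - 88*b^3 + 284*b^2 + 2112*b - 2304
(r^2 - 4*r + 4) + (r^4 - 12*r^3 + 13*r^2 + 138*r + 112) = r^4 - 12*r^3 + 14*r^2 + 134*r + 116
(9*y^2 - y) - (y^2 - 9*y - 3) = 8*y^2 + 8*y + 3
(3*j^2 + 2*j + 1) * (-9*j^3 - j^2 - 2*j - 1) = -27*j^5 - 21*j^4 - 17*j^3 - 8*j^2 - 4*j - 1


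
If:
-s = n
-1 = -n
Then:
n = 1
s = -1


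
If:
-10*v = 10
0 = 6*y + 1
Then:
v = -1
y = -1/6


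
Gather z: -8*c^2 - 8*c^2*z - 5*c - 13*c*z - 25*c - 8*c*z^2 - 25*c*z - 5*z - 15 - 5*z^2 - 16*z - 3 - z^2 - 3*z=-8*c^2 - 30*c + z^2*(-8*c - 6) + z*(-8*c^2 - 38*c - 24) - 18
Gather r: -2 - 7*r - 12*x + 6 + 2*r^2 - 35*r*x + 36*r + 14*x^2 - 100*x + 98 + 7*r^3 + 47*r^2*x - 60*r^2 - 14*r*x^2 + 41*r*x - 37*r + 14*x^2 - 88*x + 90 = 7*r^3 + r^2*(47*x - 58) + r*(-14*x^2 + 6*x - 8) + 28*x^2 - 200*x + 192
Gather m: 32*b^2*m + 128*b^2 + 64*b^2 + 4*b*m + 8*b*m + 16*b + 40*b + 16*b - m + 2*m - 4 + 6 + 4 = 192*b^2 + 72*b + m*(32*b^2 + 12*b + 1) + 6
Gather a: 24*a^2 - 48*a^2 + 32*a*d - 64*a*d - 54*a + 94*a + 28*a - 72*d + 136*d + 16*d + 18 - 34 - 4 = -24*a^2 + a*(68 - 32*d) + 80*d - 20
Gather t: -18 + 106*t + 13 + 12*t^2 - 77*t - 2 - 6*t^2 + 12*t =6*t^2 + 41*t - 7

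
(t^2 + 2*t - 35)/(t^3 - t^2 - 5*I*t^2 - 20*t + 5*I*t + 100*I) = (t + 7)/(t^2 + t*(4 - 5*I) - 20*I)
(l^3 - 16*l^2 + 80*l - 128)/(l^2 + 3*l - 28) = (l^2 - 12*l + 32)/(l + 7)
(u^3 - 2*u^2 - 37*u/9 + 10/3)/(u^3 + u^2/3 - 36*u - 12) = (9*u^3 - 18*u^2 - 37*u + 30)/(3*(3*u^3 + u^2 - 108*u - 36))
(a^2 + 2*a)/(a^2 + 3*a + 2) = a/(a + 1)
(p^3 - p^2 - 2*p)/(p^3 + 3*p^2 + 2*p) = (p - 2)/(p + 2)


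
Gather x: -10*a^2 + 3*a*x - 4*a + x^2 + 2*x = -10*a^2 - 4*a + x^2 + x*(3*a + 2)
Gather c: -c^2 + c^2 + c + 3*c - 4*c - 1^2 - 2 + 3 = 0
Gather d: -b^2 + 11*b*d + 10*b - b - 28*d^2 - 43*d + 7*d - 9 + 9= -b^2 + 9*b - 28*d^2 + d*(11*b - 36)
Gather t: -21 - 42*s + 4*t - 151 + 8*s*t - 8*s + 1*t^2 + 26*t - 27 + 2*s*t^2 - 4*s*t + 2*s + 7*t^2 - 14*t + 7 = -48*s + t^2*(2*s + 8) + t*(4*s + 16) - 192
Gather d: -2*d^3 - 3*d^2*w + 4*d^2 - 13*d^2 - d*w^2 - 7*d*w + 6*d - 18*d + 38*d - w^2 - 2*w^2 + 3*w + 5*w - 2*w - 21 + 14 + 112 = -2*d^3 + d^2*(-3*w - 9) + d*(-w^2 - 7*w + 26) - 3*w^2 + 6*w + 105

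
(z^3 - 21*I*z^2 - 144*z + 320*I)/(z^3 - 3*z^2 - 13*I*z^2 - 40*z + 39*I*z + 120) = (z - 8*I)/(z - 3)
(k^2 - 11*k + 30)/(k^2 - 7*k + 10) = (k - 6)/(k - 2)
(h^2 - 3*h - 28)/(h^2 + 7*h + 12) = (h - 7)/(h + 3)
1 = 1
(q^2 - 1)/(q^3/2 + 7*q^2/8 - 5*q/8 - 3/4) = 8*(q + 1)/(4*q^2 + 11*q + 6)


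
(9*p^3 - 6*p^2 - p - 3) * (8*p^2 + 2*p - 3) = 72*p^5 - 30*p^4 - 47*p^3 - 8*p^2 - 3*p + 9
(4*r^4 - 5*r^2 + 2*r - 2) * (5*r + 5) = 20*r^5 + 20*r^4 - 25*r^3 - 15*r^2 - 10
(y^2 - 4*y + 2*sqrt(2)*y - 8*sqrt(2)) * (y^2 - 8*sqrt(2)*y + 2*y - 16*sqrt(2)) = y^4 - 6*sqrt(2)*y^3 - 2*y^3 - 40*y^2 + 12*sqrt(2)*y^2 + 64*y + 48*sqrt(2)*y + 256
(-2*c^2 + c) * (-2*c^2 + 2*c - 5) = 4*c^4 - 6*c^3 + 12*c^2 - 5*c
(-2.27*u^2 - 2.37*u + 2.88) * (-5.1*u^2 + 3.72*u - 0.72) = 11.577*u^4 + 3.6426*u^3 - 21.87*u^2 + 12.42*u - 2.0736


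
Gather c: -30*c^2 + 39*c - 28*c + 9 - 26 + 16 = -30*c^2 + 11*c - 1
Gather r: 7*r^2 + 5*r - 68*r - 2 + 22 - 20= 7*r^2 - 63*r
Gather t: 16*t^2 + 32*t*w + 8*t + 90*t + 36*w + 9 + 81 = 16*t^2 + t*(32*w + 98) + 36*w + 90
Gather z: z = z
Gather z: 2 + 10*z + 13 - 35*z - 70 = -25*z - 55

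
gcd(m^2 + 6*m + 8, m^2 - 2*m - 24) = m + 4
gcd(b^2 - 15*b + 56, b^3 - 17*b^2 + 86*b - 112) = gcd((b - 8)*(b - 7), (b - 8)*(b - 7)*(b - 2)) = b^2 - 15*b + 56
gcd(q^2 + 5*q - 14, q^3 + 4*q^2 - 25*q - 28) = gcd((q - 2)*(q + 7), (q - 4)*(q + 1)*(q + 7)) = q + 7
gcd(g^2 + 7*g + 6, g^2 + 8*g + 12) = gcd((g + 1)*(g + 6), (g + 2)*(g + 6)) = g + 6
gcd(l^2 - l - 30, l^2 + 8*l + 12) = 1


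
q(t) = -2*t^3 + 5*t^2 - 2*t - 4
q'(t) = -6*t^2 + 10*t - 2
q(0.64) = -3.76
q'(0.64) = 1.94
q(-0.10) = -3.75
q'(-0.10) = -3.06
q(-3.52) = 152.22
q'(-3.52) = -111.54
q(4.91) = -130.02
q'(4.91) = -97.55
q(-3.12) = 111.65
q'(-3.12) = -91.61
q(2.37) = -7.28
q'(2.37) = -12.00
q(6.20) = -300.86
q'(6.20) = -170.64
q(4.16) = -69.77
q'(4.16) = -64.23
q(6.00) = -268.00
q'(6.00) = -158.00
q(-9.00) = 1877.00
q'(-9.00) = -578.00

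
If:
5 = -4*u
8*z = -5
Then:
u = -5/4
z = -5/8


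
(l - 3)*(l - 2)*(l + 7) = l^3 + 2*l^2 - 29*l + 42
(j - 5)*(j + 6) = j^2 + j - 30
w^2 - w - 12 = (w - 4)*(w + 3)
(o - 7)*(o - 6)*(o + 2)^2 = o^4 - 9*o^3 - 6*o^2 + 116*o + 168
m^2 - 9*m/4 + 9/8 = (m - 3/2)*(m - 3/4)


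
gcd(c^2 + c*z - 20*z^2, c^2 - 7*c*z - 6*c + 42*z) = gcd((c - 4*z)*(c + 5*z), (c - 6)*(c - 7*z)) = 1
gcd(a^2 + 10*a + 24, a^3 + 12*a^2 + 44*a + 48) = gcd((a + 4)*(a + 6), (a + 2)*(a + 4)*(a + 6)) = a^2 + 10*a + 24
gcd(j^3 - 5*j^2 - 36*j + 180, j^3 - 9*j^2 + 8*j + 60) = j^2 - 11*j + 30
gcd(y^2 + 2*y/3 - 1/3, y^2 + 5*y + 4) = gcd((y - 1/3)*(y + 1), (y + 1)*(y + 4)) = y + 1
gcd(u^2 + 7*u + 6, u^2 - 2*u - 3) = u + 1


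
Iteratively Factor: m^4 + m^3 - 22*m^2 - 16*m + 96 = (m - 2)*(m^3 + 3*m^2 - 16*m - 48) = (m - 2)*(m + 3)*(m^2 - 16) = (m - 2)*(m + 3)*(m + 4)*(m - 4)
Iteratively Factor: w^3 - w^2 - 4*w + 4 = (w + 2)*(w^2 - 3*w + 2) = (w - 1)*(w + 2)*(w - 2)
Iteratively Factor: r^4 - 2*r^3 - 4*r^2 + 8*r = (r - 2)*(r^3 - 4*r) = r*(r - 2)*(r^2 - 4) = r*(r - 2)^2*(r + 2)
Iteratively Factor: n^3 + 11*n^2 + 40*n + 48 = (n + 3)*(n^2 + 8*n + 16) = (n + 3)*(n + 4)*(n + 4)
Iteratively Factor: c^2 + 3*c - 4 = (c - 1)*(c + 4)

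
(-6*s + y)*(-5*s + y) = 30*s^2 - 11*s*y + y^2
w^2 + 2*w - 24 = (w - 4)*(w + 6)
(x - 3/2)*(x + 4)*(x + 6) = x^3 + 17*x^2/2 + 9*x - 36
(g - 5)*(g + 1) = g^2 - 4*g - 5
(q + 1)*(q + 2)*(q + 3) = q^3 + 6*q^2 + 11*q + 6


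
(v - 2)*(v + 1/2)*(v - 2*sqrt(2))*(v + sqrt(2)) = v^4 - 3*v^3/2 - sqrt(2)*v^3 - 5*v^2 + 3*sqrt(2)*v^2/2 + sqrt(2)*v + 6*v + 4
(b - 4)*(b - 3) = b^2 - 7*b + 12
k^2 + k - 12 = (k - 3)*(k + 4)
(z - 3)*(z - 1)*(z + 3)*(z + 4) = z^4 + 3*z^3 - 13*z^2 - 27*z + 36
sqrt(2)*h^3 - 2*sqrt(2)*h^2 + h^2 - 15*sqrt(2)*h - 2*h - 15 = (h - 5)*(h + 3)*(sqrt(2)*h + 1)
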